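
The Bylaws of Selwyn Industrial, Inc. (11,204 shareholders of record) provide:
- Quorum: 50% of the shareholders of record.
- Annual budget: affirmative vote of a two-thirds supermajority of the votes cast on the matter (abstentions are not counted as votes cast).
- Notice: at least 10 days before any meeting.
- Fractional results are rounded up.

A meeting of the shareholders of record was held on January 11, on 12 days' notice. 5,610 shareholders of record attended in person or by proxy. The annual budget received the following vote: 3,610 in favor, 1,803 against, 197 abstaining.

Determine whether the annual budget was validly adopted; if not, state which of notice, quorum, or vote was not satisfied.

Valid — all requirements satisfied.

Notice: 12 days given; 10 required. Satisfied.
Quorum: 50% of 11,204 = 5,602; 5,610 present. Satisfied.
Vote: requires two-thirds of the votes cast (5,610 − 197 abstaining = 5,413); 2/3 of 5413 = 3608.67, rounded up to 3609, so 3,609 needed; 3,610 in favor. Satisfied.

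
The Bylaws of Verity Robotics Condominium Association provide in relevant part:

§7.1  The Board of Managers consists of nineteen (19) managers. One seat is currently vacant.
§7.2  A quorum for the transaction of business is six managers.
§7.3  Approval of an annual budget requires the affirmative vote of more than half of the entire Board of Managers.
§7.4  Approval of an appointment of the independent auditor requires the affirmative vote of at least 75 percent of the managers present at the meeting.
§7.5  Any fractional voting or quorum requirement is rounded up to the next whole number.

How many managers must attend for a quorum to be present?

6

The quorum is fixed at 6.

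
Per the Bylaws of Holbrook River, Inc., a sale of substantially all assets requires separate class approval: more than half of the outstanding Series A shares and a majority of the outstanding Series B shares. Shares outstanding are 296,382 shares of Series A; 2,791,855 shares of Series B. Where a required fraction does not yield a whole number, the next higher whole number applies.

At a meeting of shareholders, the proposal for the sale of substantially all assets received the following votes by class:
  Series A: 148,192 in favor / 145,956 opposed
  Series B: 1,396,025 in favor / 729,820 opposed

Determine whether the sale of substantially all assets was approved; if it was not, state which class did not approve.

Approved — every class gave the required vote.

Series A: a majority of 296382 is 148192; 148,192 required, 148,192 in favor — approved.
Series B: a majority of 2791855 is 1395928; 1,395,928 required, 1,396,025 in favor — approved.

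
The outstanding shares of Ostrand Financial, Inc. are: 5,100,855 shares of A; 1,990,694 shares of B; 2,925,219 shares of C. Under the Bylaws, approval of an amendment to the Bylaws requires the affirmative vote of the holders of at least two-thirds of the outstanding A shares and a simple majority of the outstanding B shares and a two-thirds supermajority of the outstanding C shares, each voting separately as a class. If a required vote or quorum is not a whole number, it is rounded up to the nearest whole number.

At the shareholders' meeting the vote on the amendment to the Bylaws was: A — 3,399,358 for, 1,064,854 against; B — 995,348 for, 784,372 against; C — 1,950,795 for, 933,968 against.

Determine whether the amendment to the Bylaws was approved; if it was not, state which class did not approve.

Not approved — the A shares did not give the required vote.

A: 2/3 of 5100855 = 3400570; 3,400,570 required, 3,399,358 in favor — not approved.
B: a majority of 1990694 is 995348; 995,348 required, 995,348 in favor — approved.
C: 2/3 of 2925219 = 1950146; 1,950,146 required, 1,950,795 in favor — approved.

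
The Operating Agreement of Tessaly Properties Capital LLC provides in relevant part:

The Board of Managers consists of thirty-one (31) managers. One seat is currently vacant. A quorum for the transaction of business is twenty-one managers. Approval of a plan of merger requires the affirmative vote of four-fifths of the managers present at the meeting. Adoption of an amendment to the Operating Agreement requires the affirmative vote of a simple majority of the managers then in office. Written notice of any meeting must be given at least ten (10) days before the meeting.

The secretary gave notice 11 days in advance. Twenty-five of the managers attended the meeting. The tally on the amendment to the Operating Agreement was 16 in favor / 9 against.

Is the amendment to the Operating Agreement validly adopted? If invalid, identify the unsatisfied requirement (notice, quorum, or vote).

Notice: 11 days given; 10 required (11 ≥ 10). Satisfied.
Quorum: 25 present; quorum is 21. Satisfied.
Vote: the amendment to the Operating Agreement requires a majority of the managers then in office (30). A majority of 30 is 16, so 16 affirmative votes are needed; 16 voted in favor. Satisfied.

Valid — all requirements satisfied.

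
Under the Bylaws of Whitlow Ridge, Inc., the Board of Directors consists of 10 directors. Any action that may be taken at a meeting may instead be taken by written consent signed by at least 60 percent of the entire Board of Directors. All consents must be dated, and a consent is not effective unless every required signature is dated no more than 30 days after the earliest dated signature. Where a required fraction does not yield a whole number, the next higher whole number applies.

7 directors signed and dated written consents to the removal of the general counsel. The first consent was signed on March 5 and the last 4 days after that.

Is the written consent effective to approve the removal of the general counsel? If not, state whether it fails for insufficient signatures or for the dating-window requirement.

Signatures required: at least 60 percent of 10 — 3/5 of 10 = 6, so 6 needed; 7 signed. Sufficient.
Dating window: the latest signature is 4 days after the earliest; the limit is 30 days. Within the window.

Effective — both the signature and dating-window requirements are satisfied.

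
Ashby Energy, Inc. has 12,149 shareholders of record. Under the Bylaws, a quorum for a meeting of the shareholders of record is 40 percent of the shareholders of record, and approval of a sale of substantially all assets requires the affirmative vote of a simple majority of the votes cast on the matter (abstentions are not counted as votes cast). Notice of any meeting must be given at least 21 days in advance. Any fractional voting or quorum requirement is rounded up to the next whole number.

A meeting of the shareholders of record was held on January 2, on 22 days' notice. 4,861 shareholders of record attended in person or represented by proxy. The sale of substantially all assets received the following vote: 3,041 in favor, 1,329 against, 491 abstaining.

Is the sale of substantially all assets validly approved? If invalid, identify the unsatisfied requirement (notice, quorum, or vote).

Notice: 22 days given; 21 required. Satisfied.
Quorum: 40% of 12,149 = 4,859.60, rounded up to 4,860; 4,861 present. Satisfied.
Vote: requires a majority of the votes cast (4,861 − 491 abstaining = 4,370); a majority of 4370 is 2186, so 2,186 needed; 3,041 in favor. Satisfied.

Valid — all requirements satisfied.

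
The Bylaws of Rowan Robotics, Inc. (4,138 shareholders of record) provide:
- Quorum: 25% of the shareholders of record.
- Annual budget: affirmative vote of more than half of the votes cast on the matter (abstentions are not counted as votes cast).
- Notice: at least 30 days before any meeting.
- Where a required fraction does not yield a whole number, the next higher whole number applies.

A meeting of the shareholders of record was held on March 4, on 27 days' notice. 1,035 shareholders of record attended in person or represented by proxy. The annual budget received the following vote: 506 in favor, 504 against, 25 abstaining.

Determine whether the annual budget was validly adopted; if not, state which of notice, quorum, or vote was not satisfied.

Invalid — notice requirement not satisfied.

Notice: 27 days given; 30 required. Not satisfied.
Quorum: 25% of 4,138 = 1,034.50, rounded up to 1,035; 1,035 present. Satisfied.
Vote: requires a majority of the votes cast (1,035 − 25 abstaining = 1,010); a majority of 1010 is 506, so 506 needed; 506 in favor. Satisfied.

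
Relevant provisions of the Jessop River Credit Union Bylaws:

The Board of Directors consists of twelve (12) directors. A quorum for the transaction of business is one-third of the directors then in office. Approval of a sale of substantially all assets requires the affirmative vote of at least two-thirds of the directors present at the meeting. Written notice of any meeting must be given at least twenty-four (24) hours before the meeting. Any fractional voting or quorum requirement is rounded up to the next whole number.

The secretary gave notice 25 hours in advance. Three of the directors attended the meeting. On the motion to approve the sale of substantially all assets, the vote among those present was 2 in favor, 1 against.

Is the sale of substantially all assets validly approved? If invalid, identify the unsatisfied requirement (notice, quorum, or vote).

Notice: 25 hours given; 24 required (25 ≥ 24). Satisfied.
Quorum: 3 present; quorum is 4. Not satisfied.
Vote: the sale of substantially all assets requires two-thirds of the directors present (3). 2/3 of 3 = 2, so 2 affirmative votes are needed; 2 voted in favor. Satisfied. (Moot — without a quorum no business can be validly transacted.)

Invalid — quorum requirement not satisfied.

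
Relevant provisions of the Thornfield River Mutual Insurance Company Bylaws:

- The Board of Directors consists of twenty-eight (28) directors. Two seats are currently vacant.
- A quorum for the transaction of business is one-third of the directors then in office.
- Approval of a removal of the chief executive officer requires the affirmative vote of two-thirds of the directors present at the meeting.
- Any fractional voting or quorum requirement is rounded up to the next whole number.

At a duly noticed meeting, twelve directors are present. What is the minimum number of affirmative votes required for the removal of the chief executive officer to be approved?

The removal of the chief executive officer requires two-thirds of the directors present (12).
2/3 of 12 = 8.

8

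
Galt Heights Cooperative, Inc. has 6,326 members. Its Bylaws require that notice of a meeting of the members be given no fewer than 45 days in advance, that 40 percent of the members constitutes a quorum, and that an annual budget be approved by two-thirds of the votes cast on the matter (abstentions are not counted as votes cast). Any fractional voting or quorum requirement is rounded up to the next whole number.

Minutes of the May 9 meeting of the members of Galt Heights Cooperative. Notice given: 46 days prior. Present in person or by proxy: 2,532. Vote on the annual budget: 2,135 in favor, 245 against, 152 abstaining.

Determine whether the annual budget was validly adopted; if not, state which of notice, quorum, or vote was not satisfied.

Valid — all requirements satisfied.

Notice: 46 days given; 45 required. Satisfied.
Quorum: 40% of 6,326 = 2,530.40, rounded up to 2,531; 2,532 present. Satisfied.
Vote: requires two-thirds of the votes cast (2,532 − 152 abstaining = 2,380); 2/3 of 2380 = 1586.67, rounded up to 1587, so 1,587 needed; 2,135 in favor. Satisfied.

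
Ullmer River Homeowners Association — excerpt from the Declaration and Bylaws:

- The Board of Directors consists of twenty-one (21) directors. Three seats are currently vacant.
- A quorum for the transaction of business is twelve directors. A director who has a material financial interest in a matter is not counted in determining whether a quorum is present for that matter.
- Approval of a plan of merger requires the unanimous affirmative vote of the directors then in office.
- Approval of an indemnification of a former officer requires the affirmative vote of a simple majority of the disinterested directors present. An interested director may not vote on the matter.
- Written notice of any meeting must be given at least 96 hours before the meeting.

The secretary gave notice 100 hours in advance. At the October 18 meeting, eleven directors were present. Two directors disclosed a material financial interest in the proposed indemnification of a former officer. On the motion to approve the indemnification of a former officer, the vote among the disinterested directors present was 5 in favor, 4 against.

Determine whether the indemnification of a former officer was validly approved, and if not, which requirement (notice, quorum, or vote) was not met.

Notice: 100 hours given; 96 required (100 ≥ 96). Satisfied.
Quorum: 11 present, but the 2 interested directors do not count, leaving 9. Quorum is 12. Not satisfied.
Vote: the indemnification of a former officer requires a majority of the disinterested directors present (11 − 2 = 9). A majority of 9 is 5, so 5 affirmative votes are needed; 5 voted in favor. Satisfied. (Moot — without a quorum no business can be validly transacted.)

Invalid — quorum requirement not satisfied.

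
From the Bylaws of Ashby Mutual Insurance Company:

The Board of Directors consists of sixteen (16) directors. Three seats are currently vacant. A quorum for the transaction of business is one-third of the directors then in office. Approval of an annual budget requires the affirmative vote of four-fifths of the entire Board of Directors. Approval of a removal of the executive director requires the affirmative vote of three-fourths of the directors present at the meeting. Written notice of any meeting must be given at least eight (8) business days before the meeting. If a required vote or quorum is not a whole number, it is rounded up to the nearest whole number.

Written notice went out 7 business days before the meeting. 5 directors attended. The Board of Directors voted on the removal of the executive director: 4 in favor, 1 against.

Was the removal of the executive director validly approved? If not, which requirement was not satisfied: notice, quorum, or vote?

Notice: 7 business days given; 8 required (7 < 8). Not satisfied.
Quorum: 5 present; quorum is 5. Satisfied.
Vote: the removal of the executive director requires three-fourths of the directors present (5). 3/4 of 5 = 3.75, rounded up to 4, so 4 affirmative votes are needed; 4 voted in favor. Satisfied.

Invalid — notice requirement not satisfied.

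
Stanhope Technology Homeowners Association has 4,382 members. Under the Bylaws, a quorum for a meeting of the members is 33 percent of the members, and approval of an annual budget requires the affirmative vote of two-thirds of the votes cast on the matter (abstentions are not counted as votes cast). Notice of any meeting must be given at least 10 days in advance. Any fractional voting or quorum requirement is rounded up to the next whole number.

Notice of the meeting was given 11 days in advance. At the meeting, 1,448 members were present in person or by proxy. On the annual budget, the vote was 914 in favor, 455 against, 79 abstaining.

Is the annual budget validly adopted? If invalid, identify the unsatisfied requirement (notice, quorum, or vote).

Valid — all requirements satisfied.

Notice: 11 days given; 10 required. Satisfied.
Quorum: 33% of 4,382 = 1,446.06, rounded up to 1,447; 1,448 present. Satisfied.
Vote: requires two-thirds of the votes cast (1,448 − 79 abstaining = 1,369); 2/3 of 1369 = 912.67, rounded up to 913, so 913 needed; 914 in favor. Satisfied.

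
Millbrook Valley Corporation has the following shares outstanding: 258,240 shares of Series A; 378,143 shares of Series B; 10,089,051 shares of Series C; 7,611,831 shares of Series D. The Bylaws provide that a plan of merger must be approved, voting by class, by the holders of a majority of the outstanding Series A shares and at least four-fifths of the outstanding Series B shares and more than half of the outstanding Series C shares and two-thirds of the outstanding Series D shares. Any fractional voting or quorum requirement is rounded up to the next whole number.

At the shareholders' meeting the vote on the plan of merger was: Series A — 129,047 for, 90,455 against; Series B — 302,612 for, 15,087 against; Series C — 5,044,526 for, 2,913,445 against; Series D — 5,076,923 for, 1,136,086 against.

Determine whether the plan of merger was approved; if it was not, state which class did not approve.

Not approved — the Series A shares did not give the required vote.

Series A: a majority of 258240 is 129121; 129,121 required, 129,047 in favor — not approved.
Series B: 4/5 of 378143 = 302514.40, rounded up to 302515; 302,515 required, 302,612 in favor — approved.
Series C: a majority of 10089051 is 5044526; 5,044,526 required, 5,044,526 in favor — approved.
Series D: 2/3 of 7611831 = 5074554; 5,074,554 required, 5,076,923 in favor — approved.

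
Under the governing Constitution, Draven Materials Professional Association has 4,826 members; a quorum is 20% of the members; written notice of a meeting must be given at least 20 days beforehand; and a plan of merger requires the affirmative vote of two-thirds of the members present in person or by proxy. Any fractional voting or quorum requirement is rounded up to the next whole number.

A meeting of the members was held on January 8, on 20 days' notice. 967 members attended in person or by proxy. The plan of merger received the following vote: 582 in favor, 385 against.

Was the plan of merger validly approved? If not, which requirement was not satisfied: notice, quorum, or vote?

Notice: 20 days given; 20 required. Satisfied.
Quorum: 20% of 4,826 = 965.20, rounded up to 966; 967 present. Satisfied.
Vote: requires two-thirds of those present (967); 2/3 of 967 = 644.67, rounded up to 645, so 645 needed; 582 in favor. Not satisfied.

Invalid — vote requirement not satisfied.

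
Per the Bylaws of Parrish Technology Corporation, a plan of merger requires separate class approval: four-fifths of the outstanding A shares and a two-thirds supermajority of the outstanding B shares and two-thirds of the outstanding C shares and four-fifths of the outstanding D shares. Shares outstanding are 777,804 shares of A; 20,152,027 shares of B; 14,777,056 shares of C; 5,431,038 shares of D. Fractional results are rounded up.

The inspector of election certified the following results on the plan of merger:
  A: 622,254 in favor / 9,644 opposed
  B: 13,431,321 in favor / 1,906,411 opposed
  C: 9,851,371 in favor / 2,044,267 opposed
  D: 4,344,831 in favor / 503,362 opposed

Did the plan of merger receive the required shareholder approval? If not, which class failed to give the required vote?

Not approved — the B shares did not give the required vote.

A: 4/5 of 777804 = 622243.20, rounded up to 622244; 622,244 required, 622,254 in favor — approved.
B: 2/3 of 20152027 = 13434684.67, rounded up to 13434685; 13,434,685 required, 13,431,321 in favor — not approved.
C: 2/3 of 14777056 = 9851370.67, rounded up to 9851371; 9,851,371 required, 9,851,371 in favor — approved.
D: 4/5 of 5431038 = 4344830.40, rounded up to 4344831; 4,344,831 required, 4,344,831 in favor — approved.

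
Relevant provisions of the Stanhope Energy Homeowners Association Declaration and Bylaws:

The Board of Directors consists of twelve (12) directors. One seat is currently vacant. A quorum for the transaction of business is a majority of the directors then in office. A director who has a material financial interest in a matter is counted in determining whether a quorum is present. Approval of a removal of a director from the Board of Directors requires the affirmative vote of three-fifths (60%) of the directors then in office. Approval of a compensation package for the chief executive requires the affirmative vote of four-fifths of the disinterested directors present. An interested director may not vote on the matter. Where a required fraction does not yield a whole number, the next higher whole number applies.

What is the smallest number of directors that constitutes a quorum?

6

A majority of 11 is 6.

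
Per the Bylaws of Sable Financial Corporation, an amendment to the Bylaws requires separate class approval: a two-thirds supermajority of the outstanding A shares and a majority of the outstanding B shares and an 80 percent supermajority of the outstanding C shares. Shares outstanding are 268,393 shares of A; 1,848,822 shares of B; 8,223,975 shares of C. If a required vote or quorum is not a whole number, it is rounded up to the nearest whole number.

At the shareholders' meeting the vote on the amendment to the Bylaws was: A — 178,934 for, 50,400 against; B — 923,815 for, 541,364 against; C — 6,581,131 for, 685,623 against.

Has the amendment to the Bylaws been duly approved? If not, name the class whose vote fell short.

A: 2/3 of 268393 = 178928.67, rounded up to 178929; 178,929 required, 178,934 in favor — approved.
B: a majority of 1848822 is 924412; 924,412 required, 923,815 in favor — not approved.
C: 4/5 of 8223975 = 6579180; 6,579,180 required, 6,581,131 in favor — approved.

Not approved — the B shares did not give the required vote.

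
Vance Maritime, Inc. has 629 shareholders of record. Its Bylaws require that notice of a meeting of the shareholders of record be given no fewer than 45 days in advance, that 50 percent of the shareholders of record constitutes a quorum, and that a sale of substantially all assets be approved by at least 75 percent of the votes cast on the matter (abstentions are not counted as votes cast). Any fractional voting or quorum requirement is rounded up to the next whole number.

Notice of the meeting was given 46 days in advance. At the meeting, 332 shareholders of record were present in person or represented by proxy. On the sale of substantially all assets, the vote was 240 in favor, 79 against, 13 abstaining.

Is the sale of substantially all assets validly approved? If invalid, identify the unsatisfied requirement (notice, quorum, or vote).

Valid — all requirements satisfied.

Notice: 46 days given; 45 required. Satisfied.
Quorum: 50% of 629 = 314.50, rounded up to 315; 332 present. Satisfied.
Vote: requires three-fourths of the votes cast (332 − 13 abstaining = 319); 3/4 of 319 = 239.25, rounded up to 240, so 240 needed; 240 in favor. Satisfied.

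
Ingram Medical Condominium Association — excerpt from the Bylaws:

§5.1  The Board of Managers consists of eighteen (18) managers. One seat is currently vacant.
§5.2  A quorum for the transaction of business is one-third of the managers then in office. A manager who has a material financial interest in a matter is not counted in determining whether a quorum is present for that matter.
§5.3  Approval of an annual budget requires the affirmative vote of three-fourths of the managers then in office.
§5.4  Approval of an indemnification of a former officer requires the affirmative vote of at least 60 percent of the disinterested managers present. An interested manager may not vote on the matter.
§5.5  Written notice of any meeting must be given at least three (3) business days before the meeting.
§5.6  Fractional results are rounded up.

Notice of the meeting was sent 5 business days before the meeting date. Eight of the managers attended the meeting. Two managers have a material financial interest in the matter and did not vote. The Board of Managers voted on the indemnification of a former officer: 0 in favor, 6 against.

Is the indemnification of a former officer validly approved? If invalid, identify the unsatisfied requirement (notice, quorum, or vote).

Notice: 5 business days given; 3 required (5 ≥ 3). Satisfied.
Quorum: 8 present, but the 2 interested managers do not count, leaving 6. Quorum is 6. Satisfied.
Vote: the indemnification of a former officer requires three-fifths of the disinterested managers present (8 − 2 = 6). 3/5 of 6 = 3.60, rounded up to 4, so 4 affirmative votes are needed; 0 voted in favor. Not satisfied.

Invalid — vote requirement not satisfied.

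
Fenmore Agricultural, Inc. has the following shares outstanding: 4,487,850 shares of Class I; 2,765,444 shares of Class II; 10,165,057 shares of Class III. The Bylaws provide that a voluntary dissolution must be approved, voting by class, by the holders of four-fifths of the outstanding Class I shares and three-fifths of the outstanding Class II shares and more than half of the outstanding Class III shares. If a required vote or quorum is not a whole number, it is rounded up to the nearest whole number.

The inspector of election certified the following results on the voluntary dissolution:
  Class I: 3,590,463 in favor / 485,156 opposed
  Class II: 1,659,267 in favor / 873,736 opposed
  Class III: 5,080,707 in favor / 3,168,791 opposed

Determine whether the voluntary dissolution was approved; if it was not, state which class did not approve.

Not approved — the Class III shares did not give the required vote.

Class I: 4/5 of 4487850 = 3590280; 3,590,280 required, 3,590,463 in favor — approved.
Class II: 3/5 of 2765444 = 1659266.40, rounded up to 1659267; 1,659,267 required, 1,659,267 in favor — approved.
Class III: a majority of 10165057 is 5082529; 5,082,529 required, 5,080,707 in favor — not approved.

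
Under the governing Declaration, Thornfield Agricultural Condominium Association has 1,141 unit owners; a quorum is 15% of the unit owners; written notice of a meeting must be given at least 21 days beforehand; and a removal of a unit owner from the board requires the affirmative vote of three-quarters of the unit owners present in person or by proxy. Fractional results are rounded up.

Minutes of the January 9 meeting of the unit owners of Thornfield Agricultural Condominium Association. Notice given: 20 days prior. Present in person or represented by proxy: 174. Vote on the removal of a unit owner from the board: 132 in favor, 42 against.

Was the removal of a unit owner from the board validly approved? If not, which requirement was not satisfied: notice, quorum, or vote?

Invalid — notice requirement not satisfied.

Notice: 20 days given; 21 required. Not satisfied.
Quorum: 15% of 1,141 = 171.15, rounded up to 172; 174 present. Satisfied.
Vote: requires three-fourths of those present (174); 3/4 of 174 = 130.50, rounded up to 131, so 131 needed; 132 in favor. Satisfied.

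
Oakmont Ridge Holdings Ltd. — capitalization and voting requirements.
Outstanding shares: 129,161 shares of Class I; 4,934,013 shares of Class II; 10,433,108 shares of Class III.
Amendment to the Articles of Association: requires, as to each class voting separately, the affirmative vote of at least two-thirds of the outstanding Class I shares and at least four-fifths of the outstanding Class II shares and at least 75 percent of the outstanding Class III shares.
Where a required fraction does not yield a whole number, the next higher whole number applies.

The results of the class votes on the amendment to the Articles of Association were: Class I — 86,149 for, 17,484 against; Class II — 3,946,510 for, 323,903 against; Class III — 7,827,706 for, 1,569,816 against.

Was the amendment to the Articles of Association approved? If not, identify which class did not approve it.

Not approved — the Class II shares did not give the required vote.

Class I: 2/3 of 129161 = 86107.33, rounded up to 86108; 86,108 required, 86,149 in favor — approved.
Class II: 4/5 of 4934013 = 3947210.40, rounded up to 3947211; 3,947,211 required, 3,946,510 in favor — not approved.
Class III: 3/4 of 10433108 = 7824831; 7,824,831 required, 7,827,706 in favor — approved.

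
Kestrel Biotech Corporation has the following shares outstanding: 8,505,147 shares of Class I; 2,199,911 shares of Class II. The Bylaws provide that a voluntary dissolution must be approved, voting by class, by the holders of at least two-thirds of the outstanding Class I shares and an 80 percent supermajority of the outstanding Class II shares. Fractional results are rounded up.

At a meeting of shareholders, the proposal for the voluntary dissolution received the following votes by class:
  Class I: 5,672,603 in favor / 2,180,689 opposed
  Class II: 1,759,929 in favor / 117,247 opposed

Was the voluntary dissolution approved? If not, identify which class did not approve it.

Approved — every class gave the required vote.

Class I: 2/3 of 8505147 = 5670098; 5,670,098 required, 5,672,603 in favor — approved.
Class II: 4/5 of 2199911 = 1759928.80, rounded up to 1759929; 1,759,929 required, 1,759,929 in favor — approved.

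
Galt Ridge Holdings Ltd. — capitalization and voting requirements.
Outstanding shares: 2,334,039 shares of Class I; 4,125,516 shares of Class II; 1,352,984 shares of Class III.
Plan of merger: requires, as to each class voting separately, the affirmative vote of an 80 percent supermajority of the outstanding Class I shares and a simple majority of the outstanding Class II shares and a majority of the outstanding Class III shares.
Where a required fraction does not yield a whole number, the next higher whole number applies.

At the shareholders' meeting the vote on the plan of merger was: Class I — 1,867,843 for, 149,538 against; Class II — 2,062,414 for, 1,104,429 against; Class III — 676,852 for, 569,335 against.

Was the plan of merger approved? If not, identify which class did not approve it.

Class I: 4/5 of 2334039 = 1867231.20, rounded up to 1867232; 1,867,232 required, 1,867,843 in favor — approved.
Class II: a majority of 4125516 is 2062759; 2,062,759 required, 2,062,414 in favor — not approved.
Class III: a majority of 1352984 is 676493; 676,493 required, 676,852 in favor — approved.

Not approved — the Class II shares did not give the required vote.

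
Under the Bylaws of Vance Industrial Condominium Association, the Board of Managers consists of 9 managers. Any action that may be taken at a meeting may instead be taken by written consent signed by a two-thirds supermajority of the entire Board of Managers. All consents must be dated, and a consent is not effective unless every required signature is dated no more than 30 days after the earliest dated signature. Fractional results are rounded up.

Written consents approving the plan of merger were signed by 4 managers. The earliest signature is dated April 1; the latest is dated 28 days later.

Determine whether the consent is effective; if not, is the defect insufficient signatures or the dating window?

Signatures required: a two-thirds supermajority of 9 — 2/3 of 9 = 6, so 6 needed; 4 signed. Insufficient.
Dating window: the latest signature is 28 days after the earliest; the limit is 30 days. Within the window.

Not effective — insufficient signatures.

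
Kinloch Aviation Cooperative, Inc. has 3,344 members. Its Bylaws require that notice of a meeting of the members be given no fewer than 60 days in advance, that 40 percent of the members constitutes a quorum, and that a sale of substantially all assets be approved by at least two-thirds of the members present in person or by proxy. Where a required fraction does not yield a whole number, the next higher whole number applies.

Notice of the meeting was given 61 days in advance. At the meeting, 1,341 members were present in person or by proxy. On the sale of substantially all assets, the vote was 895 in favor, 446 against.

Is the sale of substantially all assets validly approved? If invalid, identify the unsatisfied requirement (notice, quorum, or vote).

Valid — all requirements satisfied.

Notice: 61 days given; 60 required. Satisfied.
Quorum: 40% of 3,344 = 1,337.60, rounded up to 1,338; 1,341 present. Satisfied.
Vote: requires two-thirds of those present (1,341); 2/3 of 1341 = 894, so 894 needed; 895 in favor. Satisfied.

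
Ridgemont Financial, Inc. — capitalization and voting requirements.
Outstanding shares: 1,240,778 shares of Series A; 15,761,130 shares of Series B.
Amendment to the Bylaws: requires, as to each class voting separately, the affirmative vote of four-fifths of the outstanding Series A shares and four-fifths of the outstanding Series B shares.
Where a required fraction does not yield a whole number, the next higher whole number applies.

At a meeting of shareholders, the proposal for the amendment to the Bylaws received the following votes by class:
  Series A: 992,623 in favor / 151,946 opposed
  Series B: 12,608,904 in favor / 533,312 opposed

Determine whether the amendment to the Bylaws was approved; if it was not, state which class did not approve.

Series A: 4/5 of 1240778 = 992622.40, rounded up to 992623; 992,623 required, 992,623 in favor — approved.
Series B: 4/5 of 15761130 = 12608904; 12,608,904 required, 12,608,904 in favor — approved.

Approved — every class gave the required vote.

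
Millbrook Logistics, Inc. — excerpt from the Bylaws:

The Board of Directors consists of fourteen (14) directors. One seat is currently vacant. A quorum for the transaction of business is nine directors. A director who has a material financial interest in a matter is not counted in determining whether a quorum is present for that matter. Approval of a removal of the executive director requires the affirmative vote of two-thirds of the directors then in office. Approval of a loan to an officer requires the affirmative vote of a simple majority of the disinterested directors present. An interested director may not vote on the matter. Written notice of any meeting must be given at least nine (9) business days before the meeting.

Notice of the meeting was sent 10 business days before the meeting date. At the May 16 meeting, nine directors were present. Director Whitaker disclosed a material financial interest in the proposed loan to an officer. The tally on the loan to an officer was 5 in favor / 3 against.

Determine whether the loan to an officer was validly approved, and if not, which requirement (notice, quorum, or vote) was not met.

Notice: 10 business days given; 9 required (10 ≥ 9). Satisfied.
Quorum: 9 present, but the 1 interested director does not count, leaving 8. Quorum is 9. Not satisfied.
Vote: the loan to an officer requires a majority of the disinterested directors present (9 − 1 = 8). A majority of 8 is 5, so 5 affirmative votes are needed; 5 voted in favor. Satisfied. (Moot — without a quorum no business can be validly transacted.)

Invalid — quorum requirement not satisfied.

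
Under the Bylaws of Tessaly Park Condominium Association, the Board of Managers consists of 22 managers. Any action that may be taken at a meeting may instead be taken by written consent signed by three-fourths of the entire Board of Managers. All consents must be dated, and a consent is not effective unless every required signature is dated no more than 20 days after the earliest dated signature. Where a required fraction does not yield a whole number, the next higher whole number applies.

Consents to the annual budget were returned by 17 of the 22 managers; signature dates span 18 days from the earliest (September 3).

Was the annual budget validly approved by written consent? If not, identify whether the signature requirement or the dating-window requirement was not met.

Signatures required: three-fourths of 22 — 3/4 of 22 = 16.50, rounded up to 17, so 17 needed; 17 signed. Sufficient.
Dating window: the latest signature is 18 days after the earliest; the limit is 20 days. Within the window.

Effective — both the signature and dating-window requirements are satisfied.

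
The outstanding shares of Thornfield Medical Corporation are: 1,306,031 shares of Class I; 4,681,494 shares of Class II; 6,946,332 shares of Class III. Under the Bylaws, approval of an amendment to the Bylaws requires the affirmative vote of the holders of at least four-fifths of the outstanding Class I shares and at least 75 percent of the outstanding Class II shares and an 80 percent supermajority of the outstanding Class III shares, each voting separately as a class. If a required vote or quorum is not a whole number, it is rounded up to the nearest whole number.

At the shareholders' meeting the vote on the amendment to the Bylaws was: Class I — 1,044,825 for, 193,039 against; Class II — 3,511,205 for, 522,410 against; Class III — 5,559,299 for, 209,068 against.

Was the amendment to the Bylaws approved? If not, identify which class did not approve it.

Approved — every class gave the required vote.

Class I: 4/5 of 1306031 = 1044824.80, rounded up to 1044825; 1,044,825 required, 1,044,825 in favor — approved.
Class II: 3/4 of 4681494 = 3511120.50, rounded up to 3511121; 3,511,121 required, 3,511,205 in favor — approved.
Class III: 4/5 of 6946332 = 5557065.60, rounded up to 5557066; 5,557,066 required, 5,559,299 in favor — approved.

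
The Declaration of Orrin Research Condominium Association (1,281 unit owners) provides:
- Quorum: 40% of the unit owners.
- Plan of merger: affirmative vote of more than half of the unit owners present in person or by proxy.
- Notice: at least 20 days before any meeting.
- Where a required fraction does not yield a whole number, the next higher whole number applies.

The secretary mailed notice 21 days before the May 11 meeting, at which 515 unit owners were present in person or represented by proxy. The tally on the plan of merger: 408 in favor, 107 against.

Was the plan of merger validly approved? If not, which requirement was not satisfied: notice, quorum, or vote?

Valid — all requirements satisfied.

Notice: 21 days given; 20 required. Satisfied.
Quorum: 40% of 1,281 = 512.40, rounded up to 513; 515 present. Satisfied.
Vote: requires a majority of those present (515); a majority of 515 is 258, so 258 needed; 408 in favor. Satisfied.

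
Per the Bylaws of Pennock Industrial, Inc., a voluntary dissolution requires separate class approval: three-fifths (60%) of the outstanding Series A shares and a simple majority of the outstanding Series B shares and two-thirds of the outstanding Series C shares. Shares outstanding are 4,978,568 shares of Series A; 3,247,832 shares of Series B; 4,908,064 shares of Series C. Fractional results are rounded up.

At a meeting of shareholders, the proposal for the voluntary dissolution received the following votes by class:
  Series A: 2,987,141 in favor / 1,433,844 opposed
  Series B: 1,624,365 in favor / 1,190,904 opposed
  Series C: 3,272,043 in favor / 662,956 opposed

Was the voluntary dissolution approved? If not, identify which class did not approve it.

Approved — every class gave the required vote.

Series A: 3/5 of 4978568 = 2987140.80, rounded up to 2987141; 2,987,141 required, 2,987,141 in favor — approved.
Series B: a majority of 3247832 is 1623917; 1,623,917 required, 1,624,365 in favor — approved.
Series C: 2/3 of 4908064 = 3272042.67, rounded up to 3272043; 3,272,043 required, 3,272,043 in favor — approved.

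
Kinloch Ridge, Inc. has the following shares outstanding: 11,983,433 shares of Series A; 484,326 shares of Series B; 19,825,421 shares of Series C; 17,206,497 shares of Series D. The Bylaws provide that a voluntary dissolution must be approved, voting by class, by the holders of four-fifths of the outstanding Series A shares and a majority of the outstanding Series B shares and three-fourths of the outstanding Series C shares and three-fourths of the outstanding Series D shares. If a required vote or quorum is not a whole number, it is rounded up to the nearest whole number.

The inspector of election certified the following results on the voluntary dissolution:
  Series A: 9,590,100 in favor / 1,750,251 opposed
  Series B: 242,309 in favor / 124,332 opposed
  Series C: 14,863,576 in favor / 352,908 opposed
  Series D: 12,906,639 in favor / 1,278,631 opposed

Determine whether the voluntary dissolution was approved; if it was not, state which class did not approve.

Series A: 4/5 of 11983433 = 9586746.40, rounded up to 9586747; 9,586,747 required, 9,590,100 in favor — approved.
Series B: a majority of 484326 is 242164; 242,164 required, 242,309 in favor — approved.
Series C: 3/4 of 19825421 = 14869065.75, rounded up to 14869066; 14,869,066 required, 14,863,576 in favor — not approved.
Series D: 3/4 of 17206497 = 12904872.75, rounded up to 12904873; 12,904,873 required, 12,906,639 in favor — approved.

Not approved — the Series C shares did not give the required vote.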